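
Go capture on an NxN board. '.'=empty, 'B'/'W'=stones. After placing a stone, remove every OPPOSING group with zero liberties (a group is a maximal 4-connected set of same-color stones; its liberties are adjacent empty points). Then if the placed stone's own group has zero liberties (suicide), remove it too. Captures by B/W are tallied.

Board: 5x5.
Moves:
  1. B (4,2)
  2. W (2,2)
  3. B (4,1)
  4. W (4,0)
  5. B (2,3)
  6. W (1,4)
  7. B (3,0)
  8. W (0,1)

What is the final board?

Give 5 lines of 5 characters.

Move 1: B@(4,2) -> caps B=0 W=0
Move 2: W@(2,2) -> caps B=0 W=0
Move 3: B@(4,1) -> caps B=0 W=0
Move 4: W@(4,0) -> caps B=0 W=0
Move 5: B@(2,3) -> caps B=0 W=0
Move 6: W@(1,4) -> caps B=0 W=0
Move 7: B@(3,0) -> caps B=1 W=0
Move 8: W@(0,1) -> caps B=1 W=0

Answer: .W...
....W
..WB.
B....
.BB..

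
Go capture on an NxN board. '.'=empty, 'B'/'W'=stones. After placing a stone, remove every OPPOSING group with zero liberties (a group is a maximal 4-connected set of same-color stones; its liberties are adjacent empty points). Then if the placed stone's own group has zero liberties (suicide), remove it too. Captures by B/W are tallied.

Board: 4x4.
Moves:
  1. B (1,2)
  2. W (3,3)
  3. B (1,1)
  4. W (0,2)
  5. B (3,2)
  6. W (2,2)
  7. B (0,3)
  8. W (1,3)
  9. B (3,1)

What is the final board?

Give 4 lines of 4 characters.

Move 1: B@(1,2) -> caps B=0 W=0
Move 2: W@(3,3) -> caps B=0 W=0
Move 3: B@(1,1) -> caps B=0 W=0
Move 4: W@(0,2) -> caps B=0 W=0
Move 5: B@(3,2) -> caps B=0 W=0
Move 6: W@(2,2) -> caps B=0 W=0
Move 7: B@(0,3) -> caps B=0 W=0
Move 8: W@(1,3) -> caps B=0 W=1
Move 9: B@(3,1) -> caps B=0 W=1

Answer: ..W.
.BBW
..W.
.BBW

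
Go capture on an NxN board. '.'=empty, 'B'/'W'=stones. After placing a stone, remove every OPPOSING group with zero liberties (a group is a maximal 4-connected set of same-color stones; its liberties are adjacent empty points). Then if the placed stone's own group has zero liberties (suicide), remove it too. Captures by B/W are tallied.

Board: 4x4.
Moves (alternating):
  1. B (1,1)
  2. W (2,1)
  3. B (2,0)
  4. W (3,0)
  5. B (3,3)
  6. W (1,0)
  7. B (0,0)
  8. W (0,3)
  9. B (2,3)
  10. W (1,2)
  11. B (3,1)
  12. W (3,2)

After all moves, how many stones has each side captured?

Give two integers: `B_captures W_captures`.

Answer: 0 2

Derivation:
Move 1: B@(1,1) -> caps B=0 W=0
Move 2: W@(2,1) -> caps B=0 W=0
Move 3: B@(2,0) -> caps B=0 W=0
Move 4: W@(3,0) -> caps B=0 W=0
Move 5: B@(3,3) -> caps B=0 W=0
Move 6: W@(1,0) -> caps B=0 W=1
Move 7: B@(0,0) -> caps B=0 W=1
Move 8: W@(0,3) -> caps B=0 W=1
Move 9: B@(2,3) -> caps B=0 W=1
Move 10: W@(1,2) -> caps B=0 W=1
Move 11: B@(3,1) -> caps B=0 W=1
Move 12: W@(3,2) -> caps B=0 W=2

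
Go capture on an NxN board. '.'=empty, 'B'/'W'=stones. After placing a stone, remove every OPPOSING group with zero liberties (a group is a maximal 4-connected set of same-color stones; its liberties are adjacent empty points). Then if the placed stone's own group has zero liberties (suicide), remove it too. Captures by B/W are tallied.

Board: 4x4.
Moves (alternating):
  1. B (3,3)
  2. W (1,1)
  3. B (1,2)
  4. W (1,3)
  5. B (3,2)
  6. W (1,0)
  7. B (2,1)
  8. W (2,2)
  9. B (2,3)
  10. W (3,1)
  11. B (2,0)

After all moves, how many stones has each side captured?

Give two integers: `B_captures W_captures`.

Answer: 1 0

Derivation:
Move 1: B@(3,3) -> caps B=0 W=0
Move 2: W@(1,1) -> caps B=0 W=0
Move 3: B@(1,2) -> caps B=0 W=0
Move 4: W@(1,3) -> caps B=0 W=0
Move 5: B@(3,2) -> caps B=0 W=0
Move 6: W@(1,0) -> caps B=0 W=0
Move 7: B@(2,1) -> caps B=0 W=0
Move 8: W@(2,2) -> caps B=0 W=0
Move 9: B@(2,3) -> caps B=1 W=0
Move 10: W@(3,1) -> caps B=1 W=0
Move 11: B@(2,0) -> caps B=1 W=0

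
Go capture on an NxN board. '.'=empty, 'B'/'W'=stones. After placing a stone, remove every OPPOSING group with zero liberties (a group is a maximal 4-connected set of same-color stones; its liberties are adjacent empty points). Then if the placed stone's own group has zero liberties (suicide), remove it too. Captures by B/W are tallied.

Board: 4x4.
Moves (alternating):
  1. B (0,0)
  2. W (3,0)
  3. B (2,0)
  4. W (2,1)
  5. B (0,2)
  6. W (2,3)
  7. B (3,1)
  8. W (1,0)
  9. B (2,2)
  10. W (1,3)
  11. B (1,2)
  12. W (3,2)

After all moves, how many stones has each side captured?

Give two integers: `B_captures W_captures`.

Answer: 1 0

Derivation:
Move 1: B@(0,0) -> caps B=0 W=0
Move 2: W@(3,0) -> caps B=0 W=0
Move 3: B@(2,0) -> caps B=0 W=0
Move 4: W@(2,1) -> caps B=0 W=0
Move 5: B@(0,2) -> caps B=0 W=0
Move 6: W@(2,3) -> caps B=0 W=0
Move 7: B@(3,1) -> caps B=1 W=0
Move 8: W@(1,0) -> caps B=1 W=0
Move 9: B@(2,2) -> caps B=1 W=0
Move 10: W@(1,3) -> caps B=1 W=0
Move 11: B@(1,2) -> caps B=1 W=0
Move 12: W@(3,2) -> caps B=1 W=0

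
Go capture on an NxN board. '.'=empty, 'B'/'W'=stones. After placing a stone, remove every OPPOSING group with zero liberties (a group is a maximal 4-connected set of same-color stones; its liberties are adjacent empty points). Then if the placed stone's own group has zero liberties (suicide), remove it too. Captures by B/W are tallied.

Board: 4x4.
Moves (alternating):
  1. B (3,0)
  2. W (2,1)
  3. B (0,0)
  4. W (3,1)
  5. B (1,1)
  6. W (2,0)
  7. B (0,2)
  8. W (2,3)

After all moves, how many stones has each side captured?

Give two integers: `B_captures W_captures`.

Move 1: B@(3,0) -> caps B=0 W=0
Move 2: W@(2,1) -> caps B=0 W=0
Move 3: B@(0,0) -> caps B=0 W=0
Move 4: W@(3,1) -> caps B=0 W=0
Move 5: B@(1,1) -> caps B=0 W=0
Move 6: W@(2,0) -> caps B=0 W=1
Move 7: B@(0,2) -> caps B=0 W=1
Move 8: W@(2,3) -> caps B=0 W=1

Answer: 0 1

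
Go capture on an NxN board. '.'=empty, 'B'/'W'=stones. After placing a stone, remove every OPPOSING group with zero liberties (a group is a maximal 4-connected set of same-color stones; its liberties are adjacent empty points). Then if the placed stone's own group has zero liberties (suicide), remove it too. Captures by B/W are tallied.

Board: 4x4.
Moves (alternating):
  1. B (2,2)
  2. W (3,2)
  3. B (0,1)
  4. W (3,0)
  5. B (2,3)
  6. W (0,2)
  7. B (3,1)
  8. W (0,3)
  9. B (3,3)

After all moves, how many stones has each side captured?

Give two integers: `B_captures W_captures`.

Move 1: B@(2,2) -> caps B=0 W=0
Move 2: W@(3,2) -> caps B=0 W=0
Move 3: B@(0,1) -> caps B=0 W=0
Move 4: W@(3,0) -> caps B=0 W=0
Move 5: B@(2,3) -> caps B=0 W=0
Move 6: W@(0,2) -> caps B=0 W=0
Move 7: B@(3,1) -> caps B=0 W=0
Move 8: W@(0,3) -> caps B=0 W=0
Move 9: B@(3,3) -> caps B=1 W=0

Answer: 1 0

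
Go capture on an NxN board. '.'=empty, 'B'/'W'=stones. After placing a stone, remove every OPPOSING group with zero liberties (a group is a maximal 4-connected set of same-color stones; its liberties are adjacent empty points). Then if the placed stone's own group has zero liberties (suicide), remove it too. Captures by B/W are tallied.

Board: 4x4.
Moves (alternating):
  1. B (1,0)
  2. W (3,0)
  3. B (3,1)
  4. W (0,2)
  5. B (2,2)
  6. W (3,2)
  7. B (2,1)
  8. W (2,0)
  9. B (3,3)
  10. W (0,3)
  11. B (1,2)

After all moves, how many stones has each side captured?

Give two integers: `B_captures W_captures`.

Answer: 1 0

Derivation:
Move 1: B@(1,0) -> caps B=0 W=0
Move 2: W@(3,0) -> caps B=0 W=0
Move 3: B@(3,1) -> caps B=0 W=0
Move 4: W@(0,2) -> caps B=0 W=0
Move 5: B@(2,2) -> caps B=0 W=0
Move 6: W@(3,2) -> caps B=0 W=0
Move 7: B@(2,1) -> caps B=0 W=0
Move 8: W@(2,0) -> caps B=0 W=0
Move 9: B@(3,3) -> caps B=1 W=0
Move 10: W@(0,3) -> caps B=1 W=0
Move 11: B@(1,2) -> caps B=1 W=0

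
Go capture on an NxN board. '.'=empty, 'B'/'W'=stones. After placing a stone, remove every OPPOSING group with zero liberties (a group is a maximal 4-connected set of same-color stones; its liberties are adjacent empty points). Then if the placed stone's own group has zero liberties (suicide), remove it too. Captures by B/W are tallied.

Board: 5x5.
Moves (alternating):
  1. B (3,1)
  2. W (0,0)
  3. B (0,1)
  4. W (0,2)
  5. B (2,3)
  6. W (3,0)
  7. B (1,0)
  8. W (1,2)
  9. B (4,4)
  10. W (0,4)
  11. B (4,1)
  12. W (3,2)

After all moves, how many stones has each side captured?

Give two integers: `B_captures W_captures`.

Move 1: B@(3,1) -> caps B=0 W=0
Move 2: W@(0,0) -> caps B=0 W=0
Move 3: B@(0,1) -> caps B=0 W=0
Move 4: W@(0,2) -> caps B=0 W=0
Move 5: B@(2,3) -> caps B=0 W=0
Move 6: W@(3,0) -> caps B=0 W=0
Move 7: B@(1,0) -> caps B=1 W=0
Move 8: W@(1,2) -> caps B=1 W=0
Move 9: B@(4,4) -> caps B=1 W=0
Move 10: W@(0,4) -> caps B=1 W=0
Move 11: B@(4,1) -> caps B=1 W=0
Move 12: W@(3,2) -> caps B=1 W=0

Answer: 1 0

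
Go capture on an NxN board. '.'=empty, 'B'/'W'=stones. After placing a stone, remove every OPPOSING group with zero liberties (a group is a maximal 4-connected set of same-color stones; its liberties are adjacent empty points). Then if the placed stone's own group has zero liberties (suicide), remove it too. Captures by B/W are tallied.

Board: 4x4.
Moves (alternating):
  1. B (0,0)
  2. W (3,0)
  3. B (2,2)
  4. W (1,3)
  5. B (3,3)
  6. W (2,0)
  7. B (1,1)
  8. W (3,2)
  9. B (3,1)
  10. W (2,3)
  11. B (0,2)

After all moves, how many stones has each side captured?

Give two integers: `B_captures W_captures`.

Move 1: B@(0,0) -> caps B=0 W=0
Move 2: W@(3,0) -> caps B=0 W=0
Move 3: B@(2,2) -> caps B=0 W=0
Move 4: W@(1,3) -> caps B=0 W=0
Move 5: B@(3,3) -> caps B=0 W=0
Move 6: W@(2,0) -> caps B=0 W=0
Move 7: B@(1,1) -> caps B=0 W=0
Move 8: W@(3,2) -> caps B=0 W=0
Move 9: B@(3,1) -> caps B=1 W=0
Move 10: W@(2,3) -> caps B=1 W=0
Move 11: B@(0,2) -> caps B=1 W=0

Answer: 1 0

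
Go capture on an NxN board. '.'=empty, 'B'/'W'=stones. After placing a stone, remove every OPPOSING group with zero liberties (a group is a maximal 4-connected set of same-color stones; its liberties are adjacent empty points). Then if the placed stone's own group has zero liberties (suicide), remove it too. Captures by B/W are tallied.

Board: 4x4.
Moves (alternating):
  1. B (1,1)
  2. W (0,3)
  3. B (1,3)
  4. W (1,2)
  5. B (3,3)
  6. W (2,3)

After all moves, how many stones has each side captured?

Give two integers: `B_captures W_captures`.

Move 1: B@(1,1) -> caps B=0 W=0
Move 2: W@(0,3) -> caps B=0 W=0
Move 3: B@(1,3) -> caps B=0 W=0
Move 4: W@(1,2) -> caps B=0 W=0
Move 5: B@(3,3) -> caps B=0 W=0
Move 6: W@(2,3) -> caps B=0 W=1

Answer: 0 1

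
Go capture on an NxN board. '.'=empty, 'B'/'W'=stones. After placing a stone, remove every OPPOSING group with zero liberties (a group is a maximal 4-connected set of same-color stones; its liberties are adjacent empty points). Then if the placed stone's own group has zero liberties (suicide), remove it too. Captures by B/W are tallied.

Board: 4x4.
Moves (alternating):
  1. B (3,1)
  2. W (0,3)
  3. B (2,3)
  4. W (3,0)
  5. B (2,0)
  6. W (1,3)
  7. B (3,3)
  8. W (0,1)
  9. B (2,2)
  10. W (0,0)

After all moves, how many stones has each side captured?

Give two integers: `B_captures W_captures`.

Move 1: B@(3,1) -> caps B=0 W=0
Move 2: W@(0,3) -> caps B=0 W=0
Move 3: B@(2,3) -> caps B=0 W=0
Move 4: W@(3,0) -> caps B=0 W=0
Move 5: B@(2,0) -> caps B=1 W=0
Move 6: W@(1,3) -> caps B=1 W=0
Move 7: B@(3,3) -> caps B=1 W=0
Move 8: W@(0,1) -> caps B=1 W=0
Move 9: B@(2,2) -> caps B=1 W=0
Move 10: W@(0,0) -> caps B=1 W=0

Answer: 1 0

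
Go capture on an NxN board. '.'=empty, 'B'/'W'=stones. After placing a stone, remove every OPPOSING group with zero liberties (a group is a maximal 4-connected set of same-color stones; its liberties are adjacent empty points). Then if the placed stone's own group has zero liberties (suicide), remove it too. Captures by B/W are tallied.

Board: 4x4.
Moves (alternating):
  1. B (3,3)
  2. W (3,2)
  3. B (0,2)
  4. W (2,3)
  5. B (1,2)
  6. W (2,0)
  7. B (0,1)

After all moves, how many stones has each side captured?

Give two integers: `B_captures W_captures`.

Move 1: B@(3,3) -> caps B=0 W=0
Move 2: W@(3,2) -> caps B=0 W=0
Move 3: B@(0,2) -> caps B=0 W=0
Move 4: W@(2,3) -> caps B=0 W=1
Move 5: B@(1,2) -> caps B=0 W=1
Move 6: W@(2,0) -> caps B=0 W=1
Move 7: B@(0,1) -> caps B=0 W=1

Answer: 0 1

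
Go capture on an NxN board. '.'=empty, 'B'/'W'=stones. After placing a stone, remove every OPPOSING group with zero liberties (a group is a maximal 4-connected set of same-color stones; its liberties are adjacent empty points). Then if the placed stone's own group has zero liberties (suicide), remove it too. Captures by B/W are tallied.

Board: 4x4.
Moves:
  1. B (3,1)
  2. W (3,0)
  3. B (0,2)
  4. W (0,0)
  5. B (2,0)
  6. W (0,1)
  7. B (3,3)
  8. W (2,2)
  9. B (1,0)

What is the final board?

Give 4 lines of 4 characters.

Answer: WWB.
B...
B.W.
.B.B

Derivation:
Move 1: B@(3,1) -> caps B=0 W=0
Move 2: W@(3,0) -> caps B=0 W=0
Move 3: B@(0,2) -> caps B=0 W=0
Move 4: W@(0,0) -> caps B=0 W=0
Move 5: B@(2,0) -> caps B=1 W=0
Move 6: W@(0,1) -> caps B=1 W=0
Move 7: B@(3,3) -> caps B=1 W=0
Move 8: W@(2,2) -> caps B=1 W=0
Move 9: B@(1,0) -> caps B=1 W=0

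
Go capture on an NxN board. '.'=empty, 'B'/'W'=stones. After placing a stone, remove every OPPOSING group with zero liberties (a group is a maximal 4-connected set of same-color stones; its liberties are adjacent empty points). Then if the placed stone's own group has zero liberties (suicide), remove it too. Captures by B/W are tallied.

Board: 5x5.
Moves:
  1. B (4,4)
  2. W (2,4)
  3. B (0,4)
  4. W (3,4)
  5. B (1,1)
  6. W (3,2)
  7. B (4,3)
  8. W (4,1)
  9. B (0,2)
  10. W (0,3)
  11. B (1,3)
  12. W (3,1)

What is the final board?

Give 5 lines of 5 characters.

Answer: ..B.B
.B.B.
....W
.WW.W
.W.BB

Derivation:
Move 1: B@(4,4) -> caps B=0 W=0
Move 2: W@(2,4) -> caps B=0 W=0
Move 3: B@(0,4) -> caps B=0 W=0
Move 4: W@(3,4) -> caps B=0 W=0
Move 5: B@(1,1) -> caps B=0 W=0
Move 6: W@(3,2) -> caps B=0 W=0
Move 7: B@(4,3) -> caps B=0 W=0
Move 8: W@(4,1) -> caps B=0 W=0
Move 9: B@(0,2) -> caps B=0 W=0
Move 10: W@(0,3) -> caps B=0 W=0
Move 11: B@(1,3) -> caps B=1 W=0
Move 12: W@(3,1) -> caps B=1 W=0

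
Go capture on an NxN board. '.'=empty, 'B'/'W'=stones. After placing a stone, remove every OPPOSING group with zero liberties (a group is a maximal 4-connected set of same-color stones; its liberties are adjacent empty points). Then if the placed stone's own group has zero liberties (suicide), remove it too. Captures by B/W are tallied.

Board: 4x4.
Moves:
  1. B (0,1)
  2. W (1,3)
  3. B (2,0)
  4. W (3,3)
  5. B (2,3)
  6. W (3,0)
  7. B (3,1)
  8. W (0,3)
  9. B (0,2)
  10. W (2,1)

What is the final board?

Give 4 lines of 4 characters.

Answer: .BBW
...W
BW.B
.B.W

Derivation:
Move 1: B@(0,1) -> caps B=0 W=0
Move 2: W@(1,3) -> caps B=0 W=0
Move 3: B@(2,0) -> caps B=0 W=0
Move 4: W@(3,3) -> caps B=0 W=0
Move 5: B@(2,3) -> caps B=0 W=0
Move 6: W@(3,0) -> caps B=0 W=0
Move 7: B@(3,1) -> caps B=1 W=0
Move 8: W@(0,3) -> caps B=1 W=0
Move 9: B@(0,2) -> caps B=1 W=0
Move 10: W@(2,1) -> caps B=1 W=0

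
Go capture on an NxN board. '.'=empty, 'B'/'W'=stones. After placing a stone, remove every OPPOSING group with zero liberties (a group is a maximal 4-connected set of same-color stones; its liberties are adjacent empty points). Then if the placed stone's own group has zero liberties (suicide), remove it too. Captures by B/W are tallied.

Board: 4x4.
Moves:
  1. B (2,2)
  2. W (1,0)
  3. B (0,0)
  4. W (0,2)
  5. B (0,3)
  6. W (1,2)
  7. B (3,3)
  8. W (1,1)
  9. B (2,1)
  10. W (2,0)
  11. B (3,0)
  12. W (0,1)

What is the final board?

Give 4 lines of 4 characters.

Move 1: B@(2,2) -> caps B=0 W=0
Move 2: W@(1,0) -> caps B=0 W=0
Move 3: B@(0,0) -> caps B=0 W=0
Move 4: W@(0,2) -> caps B=0 W=0
Move 5: B@(0,3) -> caps B=0 W=0
Move 6: W@(1,2) -> caps B=0 W=0
Move 7: B@(3,3) -> caps B=0 W=0
Move 8: W@(1,1) -> caps B=0 W=0
Move 9: B@(2,1) -> caps B=0 W=0
Move 10: W@(2,0) -> caps B=0 W=0
Move 11: B@(3,0) -> caps B=0 W=0
Move 12: W@(0,1) -> caps B=0 W=1

Answer: .WWB
WWW.
WBB.
B..B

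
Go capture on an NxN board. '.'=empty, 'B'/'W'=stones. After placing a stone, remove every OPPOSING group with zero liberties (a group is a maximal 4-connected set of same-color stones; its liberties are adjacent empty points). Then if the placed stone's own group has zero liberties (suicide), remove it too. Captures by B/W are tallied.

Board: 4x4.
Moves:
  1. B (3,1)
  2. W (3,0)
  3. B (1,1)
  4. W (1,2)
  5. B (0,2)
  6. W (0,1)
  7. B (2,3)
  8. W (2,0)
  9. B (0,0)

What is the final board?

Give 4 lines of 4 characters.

Move 1: B@(3,1) -> caps B=0 W=0
Move 2: W@(3,0) -> caps B=0 W=0
Move 3: B@(1,1) -> caps B=0 W=0
Move 4: W@(1,2) -> caps B=0 W=0
Move 5: B@(0,2) -> caps B=0 W=0
Move 6: W@(0,1) -> caps B=0 W=0
Move 7: B@(2,3) -> caps B=0 W=0
Move 8: W@(2,0) -> caps B=0 W=0
Move 9: B@(0,0) -> caps B=1 W=0

Answer: B.B.
.BW.
W..B
WB..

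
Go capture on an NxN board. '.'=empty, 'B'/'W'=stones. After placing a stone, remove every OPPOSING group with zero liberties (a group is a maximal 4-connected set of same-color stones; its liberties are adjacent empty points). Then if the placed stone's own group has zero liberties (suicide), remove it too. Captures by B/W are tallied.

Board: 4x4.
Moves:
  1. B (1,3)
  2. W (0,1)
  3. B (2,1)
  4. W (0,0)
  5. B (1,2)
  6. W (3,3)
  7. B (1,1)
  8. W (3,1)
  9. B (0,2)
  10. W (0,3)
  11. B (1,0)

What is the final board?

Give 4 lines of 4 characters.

Answer: ..B.
BBBB
.B..
.W.W

Derivation:
Move 1: B@(1,3) -> caps B=0 W=0
Move 2: W@(0,1) -> caps B=0 W=0
Move 3: B@(2,1) -> caps B=0 W=0
Move 4: W@(0,0) -> caps B=0 W=0
Move 5: B@(1,2) -> caps B=0 W=0
Move 6: W@(3,3) -> caps B=0 W=0
Move 7: B@(1,1) -> caps B=0 W=0
Move 8: W@(3,1) -> caps B=0 W=0
Move 9: B@(0,2) -> caps B=0 W=0
Move 10: W@(0,3) -> caps B=0 W=0
Move 11: B@(1,0) -> caps B=2 W=0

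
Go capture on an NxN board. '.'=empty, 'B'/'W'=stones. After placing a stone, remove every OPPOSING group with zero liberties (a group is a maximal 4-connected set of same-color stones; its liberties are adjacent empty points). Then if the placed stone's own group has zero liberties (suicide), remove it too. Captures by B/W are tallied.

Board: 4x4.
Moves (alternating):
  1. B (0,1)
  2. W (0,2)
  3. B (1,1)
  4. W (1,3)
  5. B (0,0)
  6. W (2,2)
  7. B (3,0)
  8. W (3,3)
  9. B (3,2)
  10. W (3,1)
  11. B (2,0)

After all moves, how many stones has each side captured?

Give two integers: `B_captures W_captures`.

Answer: 0 1

Derivation:
Move 1: B@(0,1) -> caps B=0 W=0
Move 2: W@(0,2) -> caps B=0 W=0
Move 3: B@(1,1) -> caps B=0 W=0
Move 4: W@(1,3) -> caps B=0 W=0
Move 5: B@(0,0) -> caps B=0 W=0
Move 6: W@(2,2) -> caps B=0 W=0
Move 7: B@(3,0) -> caps B=0 W=0
Move 8: W@(3,3) -> caps B=0 W=0
Move 9: B@(3,2) -> caps B=0 W=0
Move 10: W@(3,1) -> caps B=0 W=1
Move 11: B@(2,0) -> caps B=0 W=1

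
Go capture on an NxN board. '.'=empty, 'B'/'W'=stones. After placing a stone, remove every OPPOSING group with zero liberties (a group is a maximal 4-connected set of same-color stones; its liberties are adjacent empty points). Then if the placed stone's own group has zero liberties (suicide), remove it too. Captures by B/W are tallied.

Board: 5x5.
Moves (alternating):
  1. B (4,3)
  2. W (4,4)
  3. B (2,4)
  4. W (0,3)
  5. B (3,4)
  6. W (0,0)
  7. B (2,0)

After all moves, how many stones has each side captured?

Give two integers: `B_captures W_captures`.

Answer: 1 0

Derivation:
Move 1: B@(4,3) -> caps B=0 W=0
Move 2: W@(4,4) -> caps B=0 W=0
Move 3: B@(2,4) -> caps B=0 W=0
Move 4: W@(0,3) -> caps B=0 W=0
Move 5: B@(3,4) -> caps B=1 W=0
Move 6: W@(0,0) -> caps B=1 W=0
Move 7: B@(2,0) -> caps B=1 W=0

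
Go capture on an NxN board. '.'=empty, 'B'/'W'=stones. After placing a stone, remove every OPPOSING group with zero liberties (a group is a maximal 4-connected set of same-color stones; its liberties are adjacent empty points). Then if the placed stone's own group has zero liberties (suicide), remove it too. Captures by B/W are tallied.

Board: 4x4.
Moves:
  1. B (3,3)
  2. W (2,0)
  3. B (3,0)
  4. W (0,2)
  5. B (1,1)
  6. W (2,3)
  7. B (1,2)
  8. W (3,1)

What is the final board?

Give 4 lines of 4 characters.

Move 1: B@(3,3) -> caps B=0 W=0
Move 2: W@(2,0) -> caps B=0 W=0
Move 3: B@(3,0) -> caps B=0 W=0
Move 4: W@(0,2) -> caps B=0 W=0
Move 5: B@(1,1) -> caps B=0 W=0
Move 6: W@(2,3) -> caps B=0 W=0
Move 7: B@(1,2) -> caps B=0 W=0
Move 8: W@(3,1) -> caps B=0 W=1

Answer: ..W.
.BB.
W..W
.W.B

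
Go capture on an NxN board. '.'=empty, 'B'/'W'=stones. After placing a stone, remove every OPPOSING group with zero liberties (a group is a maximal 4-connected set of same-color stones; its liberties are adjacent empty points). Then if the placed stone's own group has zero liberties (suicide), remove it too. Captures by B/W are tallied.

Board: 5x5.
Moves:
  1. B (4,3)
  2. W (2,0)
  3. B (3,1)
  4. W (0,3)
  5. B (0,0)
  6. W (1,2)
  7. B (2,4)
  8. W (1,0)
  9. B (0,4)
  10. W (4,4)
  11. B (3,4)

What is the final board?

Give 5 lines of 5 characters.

Answer: B..WB
W.W..
W...B
.B..B
...B.

Derivation:
Move 1: B@(4,3) -> caps B=0 W=0
Move 2: W@(2,0) -> caps B=0 W=0
Move 3: B@(3,1) -> caps B=0 W=0
Move 4: W@(0,3) -> caps B=0 W=0
Move 5: B@(0,0) -> caps B=0 W=0
Move 6: W@(1,2) -> caps B=0 W=0
Move 7: B@(2,4) -> caps B=0 W=0
Move 8: W@(1,0) -> caps B=0 W=0
Move 9: B@(0,4) -> caps B=0 W=0
Move 10: W@(4,4) -> caps B=0 W=0
Move 11: B@(3,4) -> caps B=1 W=0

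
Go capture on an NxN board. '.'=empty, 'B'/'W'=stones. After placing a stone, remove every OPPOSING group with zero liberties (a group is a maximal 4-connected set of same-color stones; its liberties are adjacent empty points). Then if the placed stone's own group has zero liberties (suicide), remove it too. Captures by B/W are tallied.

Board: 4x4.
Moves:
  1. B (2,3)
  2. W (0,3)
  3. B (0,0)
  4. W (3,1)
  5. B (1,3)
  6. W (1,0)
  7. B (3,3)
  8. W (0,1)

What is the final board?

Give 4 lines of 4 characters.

Answer: .W.W
W..B
...B
.W.B

Derivation:
Move 1: B@(2,3) -> caps B=0 W=0
Move 2: W@(0,3) -> caps B=0 W=0
Move 3: B@(0,0) -> caps B=0 W=0
Move 4: W@(3,1) -> caps B=0 W=0
Move 5: B@(1,3) -> caps B=0 W=0
Move 6: W@(1,0) -> caps B=0 W=0
Move 7: B@(3,3) -> caps B=0 W=0
Move 8: W@(0,1) -> caps B=0 W=1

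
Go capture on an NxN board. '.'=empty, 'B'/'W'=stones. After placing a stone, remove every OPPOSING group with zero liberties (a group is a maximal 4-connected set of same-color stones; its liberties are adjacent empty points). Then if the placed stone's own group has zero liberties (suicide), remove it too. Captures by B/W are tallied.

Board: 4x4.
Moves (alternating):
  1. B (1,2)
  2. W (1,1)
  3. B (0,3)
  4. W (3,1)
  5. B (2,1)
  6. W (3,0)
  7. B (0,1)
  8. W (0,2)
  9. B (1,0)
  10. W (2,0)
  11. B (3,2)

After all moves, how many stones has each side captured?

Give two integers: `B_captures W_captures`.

Move 1: B@(1,2) -> caps B=0 W=0
Move 2: W@(1,1) -> caps B=0 W=0
Move 3: B@(0,3) -> caps B=0 W=0
Move 4: W@(3,1) -> caps B=0 W=0
Move 5: B@(2,1) -> caps B=0 W=0
Move 6: W@(3,0) -> caps B=0 W=0
Move 7: B@(0,1) -> caps B=0 W=0
Move 8: W@(0,2) -> caps B=0 W=0
Move 9: B@(1,0) -> caps B=1 W=0
Move 10: W@(2,0) -> caps B=1 W=0
Move 11: B@(3,2) -> caps B=4 W=0

Answer: 4 0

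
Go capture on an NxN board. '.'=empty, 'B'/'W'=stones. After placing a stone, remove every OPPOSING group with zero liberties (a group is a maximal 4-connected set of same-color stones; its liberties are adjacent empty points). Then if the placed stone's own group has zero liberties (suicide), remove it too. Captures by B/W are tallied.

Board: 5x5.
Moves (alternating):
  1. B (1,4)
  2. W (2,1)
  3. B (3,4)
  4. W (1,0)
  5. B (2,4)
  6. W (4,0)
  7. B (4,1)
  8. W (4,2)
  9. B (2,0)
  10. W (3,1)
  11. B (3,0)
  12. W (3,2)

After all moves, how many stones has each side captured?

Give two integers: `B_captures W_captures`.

Move 1: B@(1,4) -> caps B=0 W=0
Move 2: W@(2,1) -> caps B=0 W=0
Move 3: B@(3,4) -> caps B=0 W=0
Move 4: W@(1,0) -> caps B=0 W=0
Move 5: B@(2,4) -> caps B=0 W=0
Move 6: W@(4,0) -> caps B=0 W=0
Move 7: B@(4,1) -> caps B=0 W=0
Move 8: W@(4,2) -> caps B=0 W=0
Move 9: B@(2,0) -> caps B=0 W=0
Move 10: W@(3,1) -> caps B=0 W=1
Move 11: B@(3,0) -> caps B=0 W=1
Move 12: W@(3,2) -> caps B=0 W=1

Answer: 0 1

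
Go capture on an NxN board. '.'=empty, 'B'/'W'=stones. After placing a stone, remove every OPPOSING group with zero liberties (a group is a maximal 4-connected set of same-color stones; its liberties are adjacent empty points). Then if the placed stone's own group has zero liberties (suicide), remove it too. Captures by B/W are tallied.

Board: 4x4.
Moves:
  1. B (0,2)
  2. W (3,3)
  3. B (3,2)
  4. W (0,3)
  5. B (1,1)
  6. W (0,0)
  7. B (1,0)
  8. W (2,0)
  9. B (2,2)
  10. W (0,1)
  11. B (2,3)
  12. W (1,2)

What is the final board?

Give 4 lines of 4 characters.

Move 1: B@(0,2) -> caps B=0 W=0
Move 2: W@(3,3) -> caps B=0 W=0
Move 3: B@(3,2) -> caps B=0 W=0
Move 4: W@(0,3) -> caps B=0 W=0
Move 5: B@(1,1) -> caps B=0 W=0
Move 6: W@(0,0) -> caps B=0 W=0
Move 7: B@(1,0) -> caps B=0 W=0
Move 8: W@(2,0) -> caps B=0 W=0
Move 9: B@(2,2) -> caps B=0 W=0
Move 10: W@(0,1) -> caps B=0 W=0
Move 11: B@(2,3) -> caps B=1 W=0
Move 12: W@(1,2) -> caps B=1 W=0

Answer: ..BW
BBW.
W.BB
..B.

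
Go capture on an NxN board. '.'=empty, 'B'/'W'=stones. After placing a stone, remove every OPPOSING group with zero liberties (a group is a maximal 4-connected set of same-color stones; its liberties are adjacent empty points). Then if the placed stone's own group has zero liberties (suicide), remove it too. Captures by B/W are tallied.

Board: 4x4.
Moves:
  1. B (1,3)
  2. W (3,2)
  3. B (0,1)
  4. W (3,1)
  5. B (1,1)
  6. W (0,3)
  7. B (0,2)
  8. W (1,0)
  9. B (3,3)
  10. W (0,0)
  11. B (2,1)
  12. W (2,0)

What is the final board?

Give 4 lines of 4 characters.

Answer: WBB.
WB.B
WB..
.WWB

Derivation:
Move 1: B@(1,3) -> caps B=0 W=0
Move 2: W@(3,2) -> caps B=0 W=0
Move 3: B@(0,1) -> caps B=0 W=0
Move 4: W@(3,1) -> caps B=0 W=0
Move 5: B@(1,1) -> caps B=0 W=0
Move 6: W@(0,3) -> caps B=0 W=0
Move 7: B@(0,2) -> caps B=1 W=0
Move 8: W@(1,0) -> caps B=1 W=0
Move 9: B@(3,3) -> caps B=1 W=0
Move 10: W@(0,0) -> caps B=1 W=0
Move 11: B@(2,1) -> caps B=1 W=0
Move 12: W@(2,0) -> caps B=1 W=0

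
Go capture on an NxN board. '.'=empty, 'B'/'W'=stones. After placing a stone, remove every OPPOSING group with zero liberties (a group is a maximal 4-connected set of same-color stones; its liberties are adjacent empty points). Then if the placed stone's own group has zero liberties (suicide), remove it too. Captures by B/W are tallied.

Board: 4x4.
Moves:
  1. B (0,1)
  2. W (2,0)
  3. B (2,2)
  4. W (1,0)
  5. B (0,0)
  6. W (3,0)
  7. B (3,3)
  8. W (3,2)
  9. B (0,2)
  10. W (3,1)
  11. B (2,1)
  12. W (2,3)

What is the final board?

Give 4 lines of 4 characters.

Move 1: B@(0,1) -> caps B=0 W=0
Move 2: W@(2,0) -> caps B=0 W=0
Move 3: B@(2,2) -> caps B=0 W=0
Move 4: W@(1,0) -> caps B=0 W=0
Move 5: B@(0,0) -> caps B=0 W=0
Move 6: W@(3,0) -> caps B=0 W=0
Move 7: B@(3,3) -> caps B=0 W=0
Move 8: W@(3,2) -> caps B=0 W=0
Move 9: B@(0,2) -> caps B=0 W=0
Move 10: W@(3,1) -> caps B=0 W=0
Move 11: B@(2,1) -> caps B=0 W=0
Move 12: W@(2,3) -> caps B=0 W=1

Answer: BBB.
W...
WBBW
WWW.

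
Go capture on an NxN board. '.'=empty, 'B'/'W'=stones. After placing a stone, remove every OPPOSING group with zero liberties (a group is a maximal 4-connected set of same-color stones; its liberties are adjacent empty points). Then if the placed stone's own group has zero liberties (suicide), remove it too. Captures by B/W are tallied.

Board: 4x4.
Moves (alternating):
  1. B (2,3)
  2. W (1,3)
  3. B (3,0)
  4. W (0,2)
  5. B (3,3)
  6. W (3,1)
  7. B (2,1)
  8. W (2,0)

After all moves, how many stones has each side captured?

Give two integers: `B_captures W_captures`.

Answer: 0 1

Derivation:
Move 1: B@(2,3) -> caps B=0 W=0
Move 2: W@(1,3) -> caps B=0 W=0
Move 3: B@(3,0) -> caps B=0 W=0
Move 4: W@(0,2) -> caps B=0 W=0
Move 5: B@(3,3) -> caps B=0 W=0
Move 6: W@(3,1) -> caps B=0 W=0
Move 7: B@(2,1) -> caps B=0 W=0
Move 8: W@(2,0) -> caps B=0 W=1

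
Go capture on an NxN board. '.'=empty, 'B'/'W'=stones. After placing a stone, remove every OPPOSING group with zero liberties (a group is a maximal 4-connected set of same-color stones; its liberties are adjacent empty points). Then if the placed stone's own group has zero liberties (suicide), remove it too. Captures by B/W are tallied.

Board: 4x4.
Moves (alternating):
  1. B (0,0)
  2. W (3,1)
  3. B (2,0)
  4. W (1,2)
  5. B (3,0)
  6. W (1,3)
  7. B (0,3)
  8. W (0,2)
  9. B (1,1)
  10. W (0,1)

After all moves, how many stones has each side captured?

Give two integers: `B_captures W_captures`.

Move 1: B@(0,0) -> caps B=0 W=0
Move 2: W@(3,1) -> caps B=0 W=0
Move 3: B@(2,0) -> caps B=0 W=0
Move 4: W@(1,2) -> caps B=0 W=0
Move 5: B@(3,0) -> caps B=0 W=0
Move 6: W@(1,3) -> caps B=0 W=0
Move 7: B@(0,3) -> caps B=0 W=0
Move 8: W@(0,2) -> caps B=0 W=1
Move 9: B@(1,1) -> caps B=0 W=1
Move 10: W@(0,1) -> caps B=0 W=1

Answer: 0 1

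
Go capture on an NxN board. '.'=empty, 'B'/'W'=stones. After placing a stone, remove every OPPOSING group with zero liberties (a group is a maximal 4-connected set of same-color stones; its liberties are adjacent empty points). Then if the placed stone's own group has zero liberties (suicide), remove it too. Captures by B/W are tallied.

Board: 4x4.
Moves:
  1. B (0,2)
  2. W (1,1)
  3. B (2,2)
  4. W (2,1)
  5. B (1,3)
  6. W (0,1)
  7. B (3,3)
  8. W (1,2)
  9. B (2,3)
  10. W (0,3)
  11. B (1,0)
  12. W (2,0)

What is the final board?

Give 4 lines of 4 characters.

Move 1: B@(0,2) -> caps B=0 W=0
Move 2: W@(1,1) -> caps B=0 W=0
Move 3: B@(2,2) -> caps B=0 W=0
Move 4: W@(2,1) -> caps B=0 W=0
Move 5: B@(1,3) -> caps B=0 W=0
Move 6: W@(0,1) -> caps B=0 W=0
Move 7: B@(3,3) -> caps B=0 W=0
Move 8: W@(1,2) -> caps B=0 W=0
Move 9: B@(2,3) -> caps B=0 W=0
Move 10: W@(0,3) -> caps B=0 W=1
Move 11: B@(1,0) -> caps B=0 W=1
Move 12: W@(2,0) -> caps B=0 W=1

Answer: .W.W
BWWB
WWBB
...B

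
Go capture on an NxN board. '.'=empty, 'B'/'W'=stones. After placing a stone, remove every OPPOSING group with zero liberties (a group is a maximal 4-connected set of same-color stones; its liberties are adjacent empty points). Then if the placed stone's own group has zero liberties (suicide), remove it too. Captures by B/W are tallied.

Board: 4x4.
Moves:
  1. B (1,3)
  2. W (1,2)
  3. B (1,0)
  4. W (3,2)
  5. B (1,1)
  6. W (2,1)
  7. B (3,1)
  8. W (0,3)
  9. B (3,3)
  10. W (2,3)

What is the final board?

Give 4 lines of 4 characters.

Move 1: B@(1,3) -> caps B=0 W=0
Move 2: W@(1,2) -> caps B=0 W=0
Move 3: B@(1,0) -> caps B=0 W=0
Move 4: W@(3,2) -> caps B=0 W=0
Move 5: B@(1,1) -> caps B=0 W=0
Move 6: W@(2,1) -> caps B=0 W=0
Move 7: B@(3,1) -> caps B=0 W=0
Move 8: W@(0,3) -> caps B=0 W=0
Move 9: B@(3,3) -> caps B=0 W=0
Move 10: W@(2,3) -> caps B=0 W=2

Answer: ...W
BBW.
.W.W
.BW.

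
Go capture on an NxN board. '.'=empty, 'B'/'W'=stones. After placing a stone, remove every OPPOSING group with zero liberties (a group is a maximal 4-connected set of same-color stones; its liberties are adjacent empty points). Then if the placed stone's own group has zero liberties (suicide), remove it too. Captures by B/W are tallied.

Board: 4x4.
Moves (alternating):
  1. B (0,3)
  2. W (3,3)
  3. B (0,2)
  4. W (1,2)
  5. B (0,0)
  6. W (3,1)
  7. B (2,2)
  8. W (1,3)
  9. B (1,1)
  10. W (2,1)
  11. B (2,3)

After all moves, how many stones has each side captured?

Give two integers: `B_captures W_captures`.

Answer: 2 0

Derivation:
Move 1: B@(0,3) -> caps B=0 W=0
Move 2: W@(3,3) -> caps B=0 W=0
Move 3: B@(0,2) -> caps B=0 W=0
Move 4: W@(1,2) -> caps B=0 W=0
Move 5: B@(0,0) -> caps B=0 W=0
Move 6: W@(3,1) -> caps B=0 W=0
Move 7: B@(2,2) -> caps B=0 W=0
Move 8: W@(1,3) -> caps B=0 W=0
Move 9: B@(1,1) -> caps B=0 W=0
Move 10: W@(2,1) -> caps B=0 W=0
Move 11: B@(2,3) -> caps B=2 W=0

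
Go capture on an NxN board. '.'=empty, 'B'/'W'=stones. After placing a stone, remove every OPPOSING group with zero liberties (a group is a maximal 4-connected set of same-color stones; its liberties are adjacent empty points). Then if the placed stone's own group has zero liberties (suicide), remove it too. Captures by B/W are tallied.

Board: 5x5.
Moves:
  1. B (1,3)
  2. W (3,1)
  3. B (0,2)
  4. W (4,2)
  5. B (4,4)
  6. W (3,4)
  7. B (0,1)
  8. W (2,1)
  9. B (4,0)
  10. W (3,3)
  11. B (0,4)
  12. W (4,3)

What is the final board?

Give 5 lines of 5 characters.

Move 1: B@(1,3) -> caps B=0 W=0
Move 2: W@(3,1) -> caps B=0 W=0
Move 3: B@(0,2) -> caps B=0 W=0
Move 4: W@(4,2) -> caps B=0 W=0
Move 5: B@(4,4) -> caps B=0 W=0
Move 6: W@(3,4) -> caps B=0 W=0
Move 7: B@(0,1) -> caps B=0 W=0
Move 8: W@(2,1) -> caps B=0 W=0
Move 9: B@(4,0) -> caps B=0 W=0
Move 10: W@(3,3) -> caps B=0 W=0
Move 11: B@(0,4) -> caps B=0 W=0
Move 12: W@(4,3) -> caps B=0 W=1

Answer: .BB.B
...B.
.W...
.W.WW
B.WW.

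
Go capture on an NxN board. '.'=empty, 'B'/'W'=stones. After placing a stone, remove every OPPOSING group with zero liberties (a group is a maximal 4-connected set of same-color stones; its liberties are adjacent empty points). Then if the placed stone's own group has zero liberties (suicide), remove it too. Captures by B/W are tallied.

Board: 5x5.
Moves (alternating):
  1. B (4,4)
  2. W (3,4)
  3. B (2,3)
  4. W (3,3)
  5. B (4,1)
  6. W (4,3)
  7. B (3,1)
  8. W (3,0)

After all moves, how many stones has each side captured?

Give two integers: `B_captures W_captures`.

Move 1: B@(4,4) -> caps B=0 W=0
Move 2: W@(3,4) -> caps B=0 W=0
Move 3: B@(2,3) -> caps B=0 W=0
Move 4: W@(3,3) -> caps B=0 W=0
Move 5: B@(4,1) -> caps B=0 W=0
Move 6: W@(4,3) -> caps B=0 W=1
Move 7: B@(3,1) -> caps B=0 W=1
Move 8: W@(3,0) -> caps B=0 W=1

Answer: 0 1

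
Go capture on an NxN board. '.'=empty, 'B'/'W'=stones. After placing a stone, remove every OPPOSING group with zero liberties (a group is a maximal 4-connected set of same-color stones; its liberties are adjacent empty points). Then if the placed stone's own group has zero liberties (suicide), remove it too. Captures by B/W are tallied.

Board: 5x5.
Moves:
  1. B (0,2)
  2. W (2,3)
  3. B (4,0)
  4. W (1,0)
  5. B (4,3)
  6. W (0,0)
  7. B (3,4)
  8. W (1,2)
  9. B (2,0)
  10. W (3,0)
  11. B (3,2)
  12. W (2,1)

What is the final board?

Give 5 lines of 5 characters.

Answer: W.B..
W.W..
.W.W.
W.B.B
B..B.

Derivation:
Move 1: B@(0,2) -> caps B=0 W=0
Move 2: W@(2,3) -> caps B=0 W=0
Move 3: B@(4,0) -> caps B=0 W=0
Move 4: W@(1,0) -> caps B=0 W=0
Move 5: B@(4,3) -> caps B=0 W=0
Move 6: W@(0,0) -> caps B=0 W=0
Move 7: B@(3,4) -> caps B=0 W=0
Move 8: W@(1,2) -> caps B=0 W=0
Move 9: B@(2,0) -> caps B=0 W=0
Move 10: W@(3,0) -> caps B=0 W=0
Move 11: B@(3,2) -> caps B=0 W=0
Move 12: W@(2,1) -> caps B=0 W=1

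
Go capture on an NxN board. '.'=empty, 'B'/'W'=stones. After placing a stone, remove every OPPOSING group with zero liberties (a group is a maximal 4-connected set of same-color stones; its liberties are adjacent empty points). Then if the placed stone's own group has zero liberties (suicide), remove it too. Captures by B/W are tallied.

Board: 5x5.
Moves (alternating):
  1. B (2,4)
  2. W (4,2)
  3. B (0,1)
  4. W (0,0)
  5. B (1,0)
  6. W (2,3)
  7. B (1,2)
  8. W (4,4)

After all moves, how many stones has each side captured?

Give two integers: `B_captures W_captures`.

Answer: 1 0

Derivation:
Move 1: B@(2,4) -> caps B=0 W=0
Move 2: W@(4,2) -> caps B=0 W=0
Move 3: B@(0,1) -> caps B=0 W=0
Move 4: W@(0,0) -> caps B=0 W=0
Move 5: B@(1,0) -> caps B=1 W=0
Move 6: W@(2,3) -> caps B=1 W=0
Move 7: B@(1,2) -> caps B=1 W=0
Move 8: W@(4,4) -> caps B=1 W=0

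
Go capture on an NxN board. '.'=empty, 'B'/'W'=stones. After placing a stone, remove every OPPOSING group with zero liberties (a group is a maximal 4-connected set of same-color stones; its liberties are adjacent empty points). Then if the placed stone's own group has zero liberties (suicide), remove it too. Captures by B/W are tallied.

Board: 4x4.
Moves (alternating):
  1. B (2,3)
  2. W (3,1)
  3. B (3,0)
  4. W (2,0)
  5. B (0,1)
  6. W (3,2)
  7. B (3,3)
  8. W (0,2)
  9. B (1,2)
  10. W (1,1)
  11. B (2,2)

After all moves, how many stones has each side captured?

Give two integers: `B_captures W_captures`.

Move 1: B@(2,3) -> caps B=0 W=0
Move 2: W@(3,1) -> caps B=0 W=0
Move 3: B@(3,0) -> caps B=0 W=0
Move 4: W@(2,0) -> caps B=0 W=1
Move 5: B@(0,1) -> caps B=0 W=1
Move 6: W@(3,2) -> caps B=0 W=1
Move 7: B@(3,3) -> caps B=0 W=1
Move 8: W@(0,2) -> caps B=0 W=1
Move 9: B@(1,2) -> caps B=0 W=1
Move 10: W@(1,1) -> caps B=0 W=1
Move 11: B@(2,2) -> caps B=0 W=1

Answer: 0 1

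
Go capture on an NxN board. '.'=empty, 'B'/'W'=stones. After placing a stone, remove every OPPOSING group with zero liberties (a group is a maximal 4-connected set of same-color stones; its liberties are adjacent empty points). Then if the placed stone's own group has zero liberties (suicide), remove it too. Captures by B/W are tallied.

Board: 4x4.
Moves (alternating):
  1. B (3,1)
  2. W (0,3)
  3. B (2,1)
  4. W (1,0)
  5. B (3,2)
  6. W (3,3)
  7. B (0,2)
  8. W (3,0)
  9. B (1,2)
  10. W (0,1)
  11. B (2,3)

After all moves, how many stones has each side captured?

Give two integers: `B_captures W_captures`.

Answer: 1 0

Derivation:
Move 1: B@(3,1) -> caps B=0 W=0
Move 2: W@(0,3) -> caps B=0 W=0
Move 3: B@(2,1) -> caps B=0 W=0
Move 4: W@(1,0) -> caps B=0 W=0
Move 5: B@(3,2) -> caps B=0 W=0
Move 6: W@(3,3) -> caps B=0 W=0
Move 7: B@(0,2) -> caps B=0 W=0
Move 8: W@(3,0) -> caps B=0 W=0
Move 9: B@(1,2) -> caps B=0 W=0
Move 10: W@(0,1) -> caps B=0 W=0
Move 11: B@(2,3) -> caps B=1 W=0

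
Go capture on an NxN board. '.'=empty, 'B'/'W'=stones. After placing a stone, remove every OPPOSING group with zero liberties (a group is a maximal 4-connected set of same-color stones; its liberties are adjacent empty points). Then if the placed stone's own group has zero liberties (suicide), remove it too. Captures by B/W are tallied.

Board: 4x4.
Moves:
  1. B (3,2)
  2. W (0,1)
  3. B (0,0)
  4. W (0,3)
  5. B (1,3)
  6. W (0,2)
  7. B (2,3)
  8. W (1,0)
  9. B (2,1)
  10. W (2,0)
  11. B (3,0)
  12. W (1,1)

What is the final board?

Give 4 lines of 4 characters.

Move 1: B@(3,2) -> caps B=0 W=0
Move 2: W@(0,1) -> caps B=0 W=0
Move 3: B@(0,0) -> caps B=0 W=0
Move 4: W@(0,3) -> caps B=0 W=0
Move 5: B@(1,3) -> caps B=0 W=0
Move 6: W@(0,2) -> caps B=0 W=0
Move 7: B@(2,3) -> caps B=0 W=0
Move 8: W@(1,0) -> caps B=0 W=1
Move 9: B@(2,1) -> caps B=0 W=1
Move 10: W@(2,0) -> caps B=0 W=1
Move 11: B@(3,0) -> caps B=0 W=1
Move 12: W@(1,1) -> caps B=0 W=1

Answer: .WWW
WW.B
WB.B
B.B.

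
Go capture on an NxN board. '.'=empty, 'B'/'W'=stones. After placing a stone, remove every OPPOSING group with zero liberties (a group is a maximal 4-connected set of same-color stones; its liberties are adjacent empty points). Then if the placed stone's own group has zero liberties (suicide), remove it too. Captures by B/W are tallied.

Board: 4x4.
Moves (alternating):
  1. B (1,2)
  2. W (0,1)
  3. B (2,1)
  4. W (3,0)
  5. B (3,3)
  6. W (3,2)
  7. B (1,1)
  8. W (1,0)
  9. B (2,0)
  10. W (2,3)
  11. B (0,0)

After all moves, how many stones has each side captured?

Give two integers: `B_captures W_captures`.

Answer: 1 1

Derivation:
Move 1: B@(1,2) -> caps B=0 W=0
Move 2: W@(0,1) -> caps B=0 W=0
Move 3: B@(2,1) -> caps B=0 W=0
Move 4: W@(3,0) -> caps B=0 W=0
Move 5: B@(3,3) -> caps B=0 W=0
Move 6: W@(3,2) -> caps B=0 W=0
Move 7: B@(1,1) -> caps B=0 W=0
Move 8: W@(1,0) -> caps B=0 W=0
Move 9: B@(2,0) -> caps B=0 W=0
Move 10: W@(2,3) -> caps B=0 W=1
Move 11: B@(0,0) -> caps B=1 W=1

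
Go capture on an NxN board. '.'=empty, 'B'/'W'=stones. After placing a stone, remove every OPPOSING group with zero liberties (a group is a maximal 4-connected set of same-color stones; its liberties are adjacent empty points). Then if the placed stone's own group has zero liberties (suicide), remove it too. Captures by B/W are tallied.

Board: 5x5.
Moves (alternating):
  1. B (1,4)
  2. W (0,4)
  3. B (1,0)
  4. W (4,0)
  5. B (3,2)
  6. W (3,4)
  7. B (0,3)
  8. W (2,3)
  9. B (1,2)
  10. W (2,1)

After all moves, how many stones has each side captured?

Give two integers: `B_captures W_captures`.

Move 1: B@(1,4) -> caps B=0 W=0
Move 2: W@(0,4) -> caps B=0 W=0
Move 3: B@(1,0) -> caps B=0 W=0
Move 4: W@(4,0) -> caps B=0 W=0
Move 5: B@(3,2) -> caps B=0 W=0
Move 6: W@(3,4) -> caps B=0 W=0
Move 7: B@(0,3) -> caps B=1 W=0
Move 8: W@(2,3) -> caps B=1 W=0
Move 9: B@(1,2) -> caps B=1 W=0
Move 10: W@(2,1) -> caps B=1 W=0

Answer: 1 0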